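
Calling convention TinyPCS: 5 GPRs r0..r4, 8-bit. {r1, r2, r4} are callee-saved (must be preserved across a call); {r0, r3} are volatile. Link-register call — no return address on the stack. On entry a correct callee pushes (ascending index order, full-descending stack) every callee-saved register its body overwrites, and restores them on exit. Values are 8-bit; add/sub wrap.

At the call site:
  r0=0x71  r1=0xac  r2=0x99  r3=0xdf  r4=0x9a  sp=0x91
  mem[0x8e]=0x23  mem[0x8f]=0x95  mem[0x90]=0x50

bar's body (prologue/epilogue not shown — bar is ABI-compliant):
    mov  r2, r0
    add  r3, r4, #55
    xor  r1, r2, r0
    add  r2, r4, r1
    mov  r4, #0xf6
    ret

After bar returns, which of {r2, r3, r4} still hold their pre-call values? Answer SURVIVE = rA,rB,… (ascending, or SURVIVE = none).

prologue: push r1 → mem[0x90]=0xac, sp=0x90
prologue: push r2 → mem[0x8f]=0x99, sp=0x8f
prologue: push r4 → mem[0x8e]=0x9a, sp=0x8e
body[0] mov  r2, r0 → r2=0x71
body[1] add  r3, r4, #55 → r3=0xd1
body[2] xor  r1, r2, r0 → r1=0x00
body[3] add  r2, r4, r1 → r2=0x9a
body[4] mov  r4, #0xf6 → r4=0xf6
epilogue: pop r4=0x9a, sp=0x8f
epilogue: pop r2=0x99, sp=0x90
epilogue: pop r1=0xac, sp=0x91
r2: callee-saved, written=True
r3: caller-saved, written=True
r4: callee-saved, written=True

SURVIVE = r2,r4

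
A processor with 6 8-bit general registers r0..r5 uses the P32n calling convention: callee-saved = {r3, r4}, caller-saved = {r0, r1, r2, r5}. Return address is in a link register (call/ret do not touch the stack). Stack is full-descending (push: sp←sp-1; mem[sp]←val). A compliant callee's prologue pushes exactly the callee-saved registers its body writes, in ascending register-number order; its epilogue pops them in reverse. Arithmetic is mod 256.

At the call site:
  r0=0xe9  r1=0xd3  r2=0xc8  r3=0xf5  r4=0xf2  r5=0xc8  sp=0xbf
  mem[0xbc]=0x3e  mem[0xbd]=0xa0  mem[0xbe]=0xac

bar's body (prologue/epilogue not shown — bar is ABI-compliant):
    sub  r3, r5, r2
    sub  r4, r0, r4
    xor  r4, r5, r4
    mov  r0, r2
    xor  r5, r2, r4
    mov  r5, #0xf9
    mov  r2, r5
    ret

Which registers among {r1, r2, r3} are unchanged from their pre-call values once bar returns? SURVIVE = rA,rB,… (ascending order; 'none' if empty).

prologue: push r3 -> mem[0xbe]=0xf5, sp=0xbe
prologue: push r4 -> mem[0xbd]=0xf2, sp=0xbd
body[0] sub  r3, r5, r2 -> r3=0x00
body[1] sub  r4, r0, r4 -> r4=0xf7
body[2] xor  r4, r5, r4 -> r4=0x3f
body[3] mov  r0, r2 -> r0=0xc8
body[4] xor  r5, r2, r4 -> r5=0xf7
body[5] mov  r5, #0xf9 -> r5=0xf9
body[6] mov  r2, r5 -> r2=0xf9
epilogue: pop r4=0xf2, sp=0xbe
epilogue: pop r3=0xf5, sp=0xbf
r1: caller-saved, written=False
r2: caller-saved, written=True
r3: callee-saved, written=True

SURVIVE = r1,r3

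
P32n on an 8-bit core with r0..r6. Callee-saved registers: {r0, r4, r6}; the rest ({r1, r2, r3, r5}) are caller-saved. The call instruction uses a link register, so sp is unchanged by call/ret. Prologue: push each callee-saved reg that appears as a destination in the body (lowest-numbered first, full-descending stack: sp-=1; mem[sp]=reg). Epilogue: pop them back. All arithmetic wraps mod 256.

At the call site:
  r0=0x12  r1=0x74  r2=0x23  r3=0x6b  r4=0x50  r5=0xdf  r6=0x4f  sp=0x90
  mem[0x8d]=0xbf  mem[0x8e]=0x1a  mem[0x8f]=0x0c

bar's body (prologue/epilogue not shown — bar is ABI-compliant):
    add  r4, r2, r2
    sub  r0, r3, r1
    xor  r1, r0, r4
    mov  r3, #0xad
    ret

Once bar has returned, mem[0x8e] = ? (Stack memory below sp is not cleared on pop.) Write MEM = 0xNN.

prologue: push r0 -> mem[0x8f]=0x12, sp=0x8f
prologue: push r4 -> mem[0x8e]=0x50, sp=0x8e
body[0] add  r4, r2, r2 -> r4=0x46
body[1] sub  r0, r3, r1 -> r0=0xf7
body[2] xor  r1, r0, r4 -> r1=0xb1
body[3] mov  r3, #0xad -> r3=0xad
epilogue: pop r4=0x50, sp=0x8f
epilogue: pop r0=0x12, sp=0x90
prologue pushed ['r0', 'r4'] at ['0x8f', '0x8e']

MEM = 0x50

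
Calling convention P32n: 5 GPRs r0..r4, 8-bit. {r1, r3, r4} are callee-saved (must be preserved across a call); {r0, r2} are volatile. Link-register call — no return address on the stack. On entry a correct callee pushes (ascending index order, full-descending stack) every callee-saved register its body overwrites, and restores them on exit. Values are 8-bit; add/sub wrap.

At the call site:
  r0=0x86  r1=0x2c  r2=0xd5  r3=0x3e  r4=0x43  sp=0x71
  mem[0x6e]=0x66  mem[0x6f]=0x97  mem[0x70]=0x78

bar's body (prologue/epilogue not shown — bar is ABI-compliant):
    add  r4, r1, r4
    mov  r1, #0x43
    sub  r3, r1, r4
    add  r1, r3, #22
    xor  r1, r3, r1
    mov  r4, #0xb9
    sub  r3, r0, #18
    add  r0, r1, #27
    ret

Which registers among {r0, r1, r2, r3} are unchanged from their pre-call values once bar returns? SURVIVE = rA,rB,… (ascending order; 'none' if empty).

SURVIVE = r1,r2,r3

prologue: push r1 -> mem[0x70]=0x2c, sp=0x70
prologue: push r3 -> mem[0x6f]=0x3e, sp=0x6f
prologue: push r4 -> mem[0x6e]=0x43, sp=0x6e
body[0] add  r4, r1, r4 -> r4=0x6f
body[1] mov  r1, #0x43 -> r1=0x43
body[2] sub  r3, r1, r4 -> r3=0xd4
body[3] add  r1, r3, #22 -> r1=0xea
body[4] xor  r1, r3, r1 -> r1=0x3e
body[5] mov  r4, #0xb9 -> r4=0xb9
body[6] sub  r3, r0, #18 -> r3=0x74
body[7] add  r0, r1, #27 -> r0=0x59
epilogue: pop r4=0x43, sp=0x6f
epilogue: pop r3=0x3e, sp=0x70
epilogue: pop r1=0x2c, sp=0x71
r0: caller-saved, written=True
r1: callee-saved, written=True
r2: caller-saved, written=False
r3: callee-saved, written=True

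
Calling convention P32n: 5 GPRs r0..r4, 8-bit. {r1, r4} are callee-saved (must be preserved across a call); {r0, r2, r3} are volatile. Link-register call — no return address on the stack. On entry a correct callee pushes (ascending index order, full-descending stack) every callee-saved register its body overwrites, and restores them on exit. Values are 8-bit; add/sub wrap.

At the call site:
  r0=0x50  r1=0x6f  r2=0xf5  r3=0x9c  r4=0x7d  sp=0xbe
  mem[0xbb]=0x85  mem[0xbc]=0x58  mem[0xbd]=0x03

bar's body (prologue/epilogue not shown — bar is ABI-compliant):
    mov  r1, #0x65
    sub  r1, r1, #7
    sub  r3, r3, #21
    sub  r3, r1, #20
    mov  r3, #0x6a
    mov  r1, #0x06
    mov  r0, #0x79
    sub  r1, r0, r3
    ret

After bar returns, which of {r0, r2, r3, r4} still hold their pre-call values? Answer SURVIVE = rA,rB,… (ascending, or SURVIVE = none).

prologue: push r1 → mem[0xbd]=0x6f, sp=0xbd
body[0] mov  r1, #0x65 → r1=0x65
body[1] sub  r1, r1, #7 → r1=0x5e
body[2] sub  r3, r3, #21 → r3=0x87
body[3] sub  r3, r1, #20 → r3=0x4a
body[4] mov  r3, #0x6a → r3=0x6a
body[5] mov  r1, #0x06 → r1=0x06
body[6] mov  r0, #0x79 → r0=0x79
body[7] sub  r1, r0, r3 → r1=0x0f
epilogue: pop r1=0x6f, sp=0xbe
r0: caller-saved, written=True
r2: caller-saved, written=False
r3: caller-saved, written=True
r4: callee-saved, written=False

SURVIVE = r2,r4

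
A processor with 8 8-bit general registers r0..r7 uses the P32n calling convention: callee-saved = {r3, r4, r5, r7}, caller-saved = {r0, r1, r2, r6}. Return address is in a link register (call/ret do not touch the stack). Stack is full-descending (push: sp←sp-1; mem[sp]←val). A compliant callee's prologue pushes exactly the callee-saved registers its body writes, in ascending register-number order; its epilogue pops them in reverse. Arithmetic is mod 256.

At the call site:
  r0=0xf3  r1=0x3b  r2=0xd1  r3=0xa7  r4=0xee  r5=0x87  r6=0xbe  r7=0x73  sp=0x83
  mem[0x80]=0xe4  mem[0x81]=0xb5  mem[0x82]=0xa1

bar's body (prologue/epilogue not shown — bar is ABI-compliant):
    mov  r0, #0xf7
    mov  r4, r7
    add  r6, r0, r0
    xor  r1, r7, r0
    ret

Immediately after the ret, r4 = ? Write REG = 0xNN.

prologue: push r4 → mem[0x82]=0xee, sp=0x82
body[0] mov  r0, #0xf7 → r0=0xf7
body[1] mov  r4, r7 → r4=0x73
body[2] add  r6, r0, r0 → r6=0xee
body[3] xor  r1, r7, r0 → r1=0x84
epilogue: pop r4=0xee, sp=0x83
r4 is callee-saved → restored

REG = 0xee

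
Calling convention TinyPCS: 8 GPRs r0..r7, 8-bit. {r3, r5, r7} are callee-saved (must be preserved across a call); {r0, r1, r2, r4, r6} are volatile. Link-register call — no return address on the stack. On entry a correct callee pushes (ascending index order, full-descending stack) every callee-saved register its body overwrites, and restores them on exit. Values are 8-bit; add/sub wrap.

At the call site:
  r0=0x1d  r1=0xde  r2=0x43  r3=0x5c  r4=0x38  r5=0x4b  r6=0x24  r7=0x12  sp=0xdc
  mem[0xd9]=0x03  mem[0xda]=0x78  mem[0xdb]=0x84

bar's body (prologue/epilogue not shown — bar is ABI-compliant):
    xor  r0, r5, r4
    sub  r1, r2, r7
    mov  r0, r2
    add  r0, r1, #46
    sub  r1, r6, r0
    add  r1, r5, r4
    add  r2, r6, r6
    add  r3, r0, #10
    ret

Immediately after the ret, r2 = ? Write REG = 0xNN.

REG = 0x48

prologue: push r3 -> mem[0xdb]=0x5c, sp=0xdb
body[0] xor  r0, r5, r4 -> r0=0x73
body[1] sub  r1, r2, r7 -> r1=0x31
body[2] mov  r0, r2 -> r0=0x43
body[3] add  r0, r1, #46 -> r0=0x5f
body[4] sub  r1, r6, r0 -> r1=0xc5
body[5] add  r1, r5, r4 -> r1=0x83
body[6] add  r2, r6, r6 -> r2=0x48
body[7] add  r3, r0, #10 -> r3=0x69
epilogue: pop r3=0x5c, sp=0xdc
r2 is caller-saved -> body value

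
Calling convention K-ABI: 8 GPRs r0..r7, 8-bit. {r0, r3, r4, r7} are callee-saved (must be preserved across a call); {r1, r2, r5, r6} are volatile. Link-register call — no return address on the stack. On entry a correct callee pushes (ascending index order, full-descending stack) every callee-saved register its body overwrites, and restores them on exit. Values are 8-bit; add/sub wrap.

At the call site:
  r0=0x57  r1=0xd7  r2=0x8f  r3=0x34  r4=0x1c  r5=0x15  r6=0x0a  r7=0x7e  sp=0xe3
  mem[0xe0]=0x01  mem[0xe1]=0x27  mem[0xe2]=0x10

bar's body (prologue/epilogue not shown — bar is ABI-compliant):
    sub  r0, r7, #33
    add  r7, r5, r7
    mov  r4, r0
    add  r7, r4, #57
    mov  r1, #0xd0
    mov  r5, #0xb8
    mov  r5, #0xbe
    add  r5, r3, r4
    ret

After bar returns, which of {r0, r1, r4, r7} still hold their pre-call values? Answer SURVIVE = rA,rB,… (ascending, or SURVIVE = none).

SURVIVE = r0,r4,r7

prologue: push r0 → mem[0xe2]=0x57, sp=0xe2
prologue: push r4 → mem[0xe1]=0x1c, sp=0xe1
prologue: push r7 → mem[0xe0]=0x7e, sp=0xe0
body[0] sub  r0, r7, #33 → r0=0x5d
body[1] add  r7, r5, r7 → r7=0x93
body[2] mov  r4, r0 → r4=0x5d
body[3] add  r7, r4, #57 → r7=0x96
body[4] mov  r1, #0xd0 → r1=0xd0
body[5] mov  r5, #0xb8 → r5=0xb8
body[6] mov  r5, #0xbe → r5=0xbe
body[7] add  r5, r3, r4 → r5=0x91
epilogue: pop r7=0x7e, sp=0xe1
epilogue: pop r4=0x1c, sp=0xe2
epilogue: pop r0=0x57, sp=0xe3
r0: callee-saved, written=True
r1: caller-saved, written=True
r4: callee-saved, written=True
r7: callee-saved, written=True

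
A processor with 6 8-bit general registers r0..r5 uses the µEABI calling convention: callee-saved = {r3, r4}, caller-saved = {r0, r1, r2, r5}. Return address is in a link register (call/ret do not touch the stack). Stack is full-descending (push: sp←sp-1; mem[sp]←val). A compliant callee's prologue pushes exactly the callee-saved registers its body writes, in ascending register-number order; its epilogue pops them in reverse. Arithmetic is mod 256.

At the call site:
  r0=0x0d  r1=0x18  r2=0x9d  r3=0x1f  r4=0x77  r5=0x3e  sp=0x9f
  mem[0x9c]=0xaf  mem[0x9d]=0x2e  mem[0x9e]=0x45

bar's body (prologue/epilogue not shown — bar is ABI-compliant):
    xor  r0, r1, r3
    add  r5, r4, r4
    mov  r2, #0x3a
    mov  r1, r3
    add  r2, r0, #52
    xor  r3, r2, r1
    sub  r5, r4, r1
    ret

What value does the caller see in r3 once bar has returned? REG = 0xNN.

prologue: push r3 → mem[0x9e]=0x1f, sp=0x9e
body[0] xor  r0, r1, r3 → r0=0x07
body[1] add  r5, r4, r4 → r5=0xee
body[2] mov  r2, #0x3a → r2=0x3a
body[3] mov  r1, r3 → r1=0x1f
body[4] add  r2, r0, #52 → r2=0x3b
body[5] xor  r3, r2, r1 → r3=0x24
body[6] sub  r5, r4, r1 → r5=0x58
epilogue: pop r3=0x1f, sp=0x9f
r3 is callee-saved → restored

REG = 0x1f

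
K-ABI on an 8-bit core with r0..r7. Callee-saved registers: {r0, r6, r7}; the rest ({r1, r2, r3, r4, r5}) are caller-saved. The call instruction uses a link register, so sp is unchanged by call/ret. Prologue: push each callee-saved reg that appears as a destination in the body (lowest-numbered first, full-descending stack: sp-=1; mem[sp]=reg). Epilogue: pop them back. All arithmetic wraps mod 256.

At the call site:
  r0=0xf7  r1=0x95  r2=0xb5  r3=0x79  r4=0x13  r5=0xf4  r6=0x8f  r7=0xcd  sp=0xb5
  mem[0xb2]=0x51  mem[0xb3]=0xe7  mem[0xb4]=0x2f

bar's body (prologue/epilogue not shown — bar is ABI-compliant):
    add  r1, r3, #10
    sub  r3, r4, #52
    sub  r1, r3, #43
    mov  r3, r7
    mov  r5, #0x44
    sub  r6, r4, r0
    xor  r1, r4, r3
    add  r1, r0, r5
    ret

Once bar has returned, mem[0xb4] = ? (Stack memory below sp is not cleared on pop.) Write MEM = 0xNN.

prologue: push r6 -> mem[0xb4]=0x8f, sp=0xb4
body[0] add  r1, r3, #10 -> r1=0x83
body[1] sub  r3, r4, #52 -> r3=0xdf
body[2] sub  r1, r3, #43 -> r1=0xb4
body[3] mov  r3, r7 -> r3=0xcd
body[4] mov  r5, #0x44 -> r5=0x44
body[5] sub  r6, r4, r0 -> r6=0x1c
body[6] xor  r1, r4, r3 -> r1=0xde
body[7] add  r1, r0, r5 -> r1=0x3b
epilogue: pop r6=0x8f, sp=0xb5
prologue pushed ['r6'] at ['0xb4']

MEM = 0x8f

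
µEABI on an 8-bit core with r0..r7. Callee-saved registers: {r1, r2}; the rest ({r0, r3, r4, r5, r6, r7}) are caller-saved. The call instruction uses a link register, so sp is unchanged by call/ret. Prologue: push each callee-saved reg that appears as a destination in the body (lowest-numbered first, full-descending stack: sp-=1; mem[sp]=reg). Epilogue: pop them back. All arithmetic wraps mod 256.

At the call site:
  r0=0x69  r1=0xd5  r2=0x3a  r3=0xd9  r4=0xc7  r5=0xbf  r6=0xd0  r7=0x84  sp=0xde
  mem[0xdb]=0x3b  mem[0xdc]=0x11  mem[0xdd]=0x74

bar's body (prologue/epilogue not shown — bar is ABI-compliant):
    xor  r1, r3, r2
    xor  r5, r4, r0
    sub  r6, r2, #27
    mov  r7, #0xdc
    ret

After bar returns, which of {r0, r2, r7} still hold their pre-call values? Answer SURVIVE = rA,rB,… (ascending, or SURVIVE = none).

prologue: push r1 -> mem[0xdd]=0xd5, sp=0xdd
body[0] xor  r1, r3, r2 -> r1=0xe3
body[1] xor  r5, r4, r0 -> r5=0xae
body[2] sub  r6, r2, #27 -> r6=0x1f
body[3] mov  r7, #0xdc -> r7=0xdc
epilogue: pop r1=0xd5, sp=0xde
r0: caller-saved, written=False
r2: callee-saved, written=False
r7: caller-saved, written=True

SURVIVE = r0,r2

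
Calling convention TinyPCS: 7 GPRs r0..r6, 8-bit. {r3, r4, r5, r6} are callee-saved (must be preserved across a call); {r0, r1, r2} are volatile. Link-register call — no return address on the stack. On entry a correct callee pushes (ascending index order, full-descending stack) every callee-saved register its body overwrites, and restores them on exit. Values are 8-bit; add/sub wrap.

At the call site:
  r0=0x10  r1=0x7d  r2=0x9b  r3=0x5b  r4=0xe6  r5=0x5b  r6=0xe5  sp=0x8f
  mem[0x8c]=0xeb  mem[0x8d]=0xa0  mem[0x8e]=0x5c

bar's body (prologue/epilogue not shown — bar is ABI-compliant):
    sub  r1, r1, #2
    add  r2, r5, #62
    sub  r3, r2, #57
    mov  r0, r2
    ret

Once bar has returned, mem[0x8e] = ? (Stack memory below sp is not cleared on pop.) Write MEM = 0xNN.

MEM = 0x5b

prologue: push r3 → mem[0x8e]=0x5b, sp=0x8e
body[0] sub  r1, r1, #2 → r1=0x7b
body[1] add  r2, r5, #62 → r2=0x99
body[2] sub  r3, r2, #57 → r3=0x60
body[3] mov  r0, r2 → r0=0x99
epilogue: pop r3=0x5b, sp=0x8f
prologue pushed ['r3'] at ['0x8e']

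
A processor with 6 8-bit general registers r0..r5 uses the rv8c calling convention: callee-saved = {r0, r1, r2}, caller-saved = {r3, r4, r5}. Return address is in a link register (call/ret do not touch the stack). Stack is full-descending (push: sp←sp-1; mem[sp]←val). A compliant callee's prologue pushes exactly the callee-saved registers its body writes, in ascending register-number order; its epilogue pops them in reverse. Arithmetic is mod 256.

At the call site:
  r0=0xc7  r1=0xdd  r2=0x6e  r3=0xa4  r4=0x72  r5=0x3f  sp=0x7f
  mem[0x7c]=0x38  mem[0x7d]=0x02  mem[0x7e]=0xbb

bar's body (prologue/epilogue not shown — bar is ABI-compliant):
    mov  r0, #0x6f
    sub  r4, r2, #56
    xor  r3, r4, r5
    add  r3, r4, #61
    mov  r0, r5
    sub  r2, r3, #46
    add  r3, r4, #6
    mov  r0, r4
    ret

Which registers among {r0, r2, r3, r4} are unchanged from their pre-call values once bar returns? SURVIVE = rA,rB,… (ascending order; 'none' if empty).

prologue: push r0 → mem[0x7e]=0xc7, sp=0x7e
prologue: push r2 → mem[0x7d]=0x6e, sp=0x7d
body[0] mov  r0, #0x6f → r0=0x6f
body[1] sub  r4, r2, #56 → r4=0x36
body[2] xor  r3, r4, r5 → r3=0x09
body[3] add  r3, r4, #61 → r3=0x73
body[4] mov  r0, r5 → r0=0x3f
body[5] sub  r2, r3, #46 → r2=0x45
body[6] add  r3, r4, #6 → r3=0x3c
body[7] mov  r0, r4 → r0=0x36
epilogue: pop r2=0x6e, sp=0x7e
epilogue: pop r0=0xc7, sp=0x7f
r0: callee-saved, written=True
r2: callee-saved, written=True
r3: caller-saved, written=True
r4: caller-saved, written=True

SURVIVE = r0,r2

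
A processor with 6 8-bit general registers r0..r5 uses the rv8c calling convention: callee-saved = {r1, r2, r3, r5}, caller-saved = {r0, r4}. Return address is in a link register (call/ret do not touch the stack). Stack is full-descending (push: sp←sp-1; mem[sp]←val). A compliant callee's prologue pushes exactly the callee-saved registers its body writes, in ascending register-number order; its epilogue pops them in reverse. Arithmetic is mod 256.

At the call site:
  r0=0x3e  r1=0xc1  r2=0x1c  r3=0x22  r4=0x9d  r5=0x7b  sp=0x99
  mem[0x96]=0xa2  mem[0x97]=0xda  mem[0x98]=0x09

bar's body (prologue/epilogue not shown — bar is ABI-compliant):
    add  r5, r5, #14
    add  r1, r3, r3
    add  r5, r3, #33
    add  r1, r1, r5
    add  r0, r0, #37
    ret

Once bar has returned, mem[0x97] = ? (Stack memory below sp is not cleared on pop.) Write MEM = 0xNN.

MEM = 0x7b

prologue: push r1 -> mem[0x98]=0xc1, sp=0x98
prologue: push r5 -> mem[0x97]=0x7b, sp=0x97
body[0] add  r5, r5, #14 -> r5=0x89
body[1] add  r1, r3, r3 -> r1=0x44
body[2] add  r5, r3, #33 -> r5=0x43
body[3] add  r1, r1, r5 -> r1=0x87
body[4] add  r0, r0, #37 -> r0=0x63
epilogue: pop r5=0x7b, sp=0x98
epilogue: pop r1=0xc1, sp=0x99
prologue pushed ['r1', 'r5'] at ['0x98', '0x97']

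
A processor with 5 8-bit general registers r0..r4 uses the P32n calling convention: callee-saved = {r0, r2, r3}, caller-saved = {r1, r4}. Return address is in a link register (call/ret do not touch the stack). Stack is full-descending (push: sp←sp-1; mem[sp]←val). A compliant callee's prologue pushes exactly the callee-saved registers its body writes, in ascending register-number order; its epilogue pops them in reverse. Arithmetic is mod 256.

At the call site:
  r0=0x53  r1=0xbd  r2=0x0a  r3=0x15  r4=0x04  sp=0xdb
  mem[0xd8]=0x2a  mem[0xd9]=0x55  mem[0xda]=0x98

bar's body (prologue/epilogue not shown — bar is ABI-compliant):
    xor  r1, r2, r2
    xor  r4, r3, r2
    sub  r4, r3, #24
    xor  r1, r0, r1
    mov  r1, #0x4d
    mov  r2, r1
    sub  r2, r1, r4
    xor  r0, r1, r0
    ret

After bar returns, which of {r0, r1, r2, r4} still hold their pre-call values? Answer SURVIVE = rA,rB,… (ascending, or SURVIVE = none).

SURVIVE = r0,r2

prologue: push r0 -> mem[0xda]=0x53, sp=0xda
prologue: push r2 -> mem[0xd9]=0x0a, sp=0xd9
body[0] xor  r1, r2, r2 -> r1=0x00
body[1] xor  r4, r3, r2 -> r4=0x1f
body[2] sub  r4, r3, #24 -> r4=0xfd
body[3] xor  r1, r0, r1 -> r1=0x53
body[4] mov  r1, #0x4d -> r1=0x4d
body[5] mov  r2, r1 -> r2=0x4d
body[6] sub  r2, r1, r4 -> r2=0x50
body[7] xor  r0, r1, r0 -> r0=0x1e
epilogue: pop r2=0x0a, sp=0xda
epilogue: pop r0=0x53, sp=0xdb
r0: callee-saved, written=True
r1: caller-saved, written=True
r2: callee-saved, written=True
r4: caller-saved, written=True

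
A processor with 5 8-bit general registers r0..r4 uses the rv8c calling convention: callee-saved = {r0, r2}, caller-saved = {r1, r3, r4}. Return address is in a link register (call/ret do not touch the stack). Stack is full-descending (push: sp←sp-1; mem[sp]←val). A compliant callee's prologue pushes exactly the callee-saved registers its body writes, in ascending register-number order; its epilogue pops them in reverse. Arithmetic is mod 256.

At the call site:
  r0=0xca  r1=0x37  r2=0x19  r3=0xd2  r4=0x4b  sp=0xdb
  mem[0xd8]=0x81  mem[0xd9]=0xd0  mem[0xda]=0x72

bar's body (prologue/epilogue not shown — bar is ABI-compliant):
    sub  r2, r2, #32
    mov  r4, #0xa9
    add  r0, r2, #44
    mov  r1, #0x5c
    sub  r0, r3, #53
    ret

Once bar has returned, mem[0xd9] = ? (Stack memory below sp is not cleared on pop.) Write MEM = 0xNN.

MEM = 0x19

prologue: push r0 -> mem[0xda]=0xca, sp=0xda
prologue: push r2 -> mem[0xd9]=0x19, sp=0xd9
body[0] sub  r2, r2, #32 -> r2=0xf9
body[1] mov  r4, #0xa9 -> r4=0xa9
body[2] add  r0, r2, #44 -> r0=0x25
body[3] mov  r1, #0x5c -> r1=0x5c
body[4] sub  r0, r3, #53 -> r0=0x9d
epilogue: pop r2=0x19, sp=0xda
epilogue: pop r0=0xca, sp=0xdb
prologue pushed ['r0', 'r2'] at ['0xda', '0xd9']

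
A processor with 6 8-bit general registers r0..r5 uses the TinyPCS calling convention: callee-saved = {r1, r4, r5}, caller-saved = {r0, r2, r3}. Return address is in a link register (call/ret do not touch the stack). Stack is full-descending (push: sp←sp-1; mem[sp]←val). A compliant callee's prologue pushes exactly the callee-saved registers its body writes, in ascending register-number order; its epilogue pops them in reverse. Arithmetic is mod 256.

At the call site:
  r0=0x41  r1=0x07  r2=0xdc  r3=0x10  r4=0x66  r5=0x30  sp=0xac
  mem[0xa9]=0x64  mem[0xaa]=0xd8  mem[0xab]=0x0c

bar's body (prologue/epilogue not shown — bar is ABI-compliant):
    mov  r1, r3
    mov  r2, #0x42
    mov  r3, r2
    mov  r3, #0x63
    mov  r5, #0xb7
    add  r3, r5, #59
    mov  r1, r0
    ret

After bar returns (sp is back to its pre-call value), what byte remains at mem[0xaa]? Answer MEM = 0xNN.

prologue: push r1 -> mem[0xab]=0x07, sp=0xab
prologue: push r5 -> mem[0xaa]=0x30, sp=0xaa
body[0] mov  r1, r3 -> r1=0x10
body[1] mov  r2, #0x42 -> r2=0x42
body[2] mov  r3, r2 -> r3=0x42
body[3] mov  r3, #0x63 -> r3=0x63
body[4] mov  r5, #0xb7 -> r5=0xb7
body[5] add  r3, r5, #59 -> r3=0xf2
body[6] mov  r1, r0 -> r1=0x41
epilogue: pop r5=0x30, sp=0xab
epilogue: pop r1=0x07, sp=0xac
prologue pushed ['r1', 'r5'] at ['0xab', '0xaa']

MEM = 0x30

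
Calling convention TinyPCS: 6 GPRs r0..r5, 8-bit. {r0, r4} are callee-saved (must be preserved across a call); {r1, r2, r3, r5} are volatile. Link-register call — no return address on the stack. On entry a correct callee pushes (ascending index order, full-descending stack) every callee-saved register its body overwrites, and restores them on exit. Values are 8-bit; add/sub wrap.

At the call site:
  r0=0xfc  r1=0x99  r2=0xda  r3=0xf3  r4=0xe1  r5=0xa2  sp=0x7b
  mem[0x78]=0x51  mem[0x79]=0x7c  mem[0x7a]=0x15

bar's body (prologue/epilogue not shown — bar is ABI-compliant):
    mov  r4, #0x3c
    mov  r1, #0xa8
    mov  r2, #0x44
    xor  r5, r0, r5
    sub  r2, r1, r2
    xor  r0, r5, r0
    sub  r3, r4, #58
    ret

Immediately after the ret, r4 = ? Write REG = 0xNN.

prologue: push r0 -> mem[0x7a]=0xfc, sp=0x7a
prologue: push r4 -> mem[0x79]=0xe1, sp=0x79
body[0] mov  r4, #0x3c -> r4=0x3c
body[1] mov  r1, #0xa8 -> r1=0xa8
body[2] mov  r2, #0x44 -> r2=0x44
body[3] xor  r5, r0, r5 -> r5=0x5e
body[4] sub  r2, r1, r2 -> r2=0x64
body[5] xor  r0, r5, r0 -> r0=0xa2
body[6] sub  r3, r4, #58 -> r3=0x02
epilogue: pop r4=0xe1, sp=0x7a
epilogue: pop r0=0xfc, sp=0x7b
r4 is callee-saved -> restored

REG = 0xe1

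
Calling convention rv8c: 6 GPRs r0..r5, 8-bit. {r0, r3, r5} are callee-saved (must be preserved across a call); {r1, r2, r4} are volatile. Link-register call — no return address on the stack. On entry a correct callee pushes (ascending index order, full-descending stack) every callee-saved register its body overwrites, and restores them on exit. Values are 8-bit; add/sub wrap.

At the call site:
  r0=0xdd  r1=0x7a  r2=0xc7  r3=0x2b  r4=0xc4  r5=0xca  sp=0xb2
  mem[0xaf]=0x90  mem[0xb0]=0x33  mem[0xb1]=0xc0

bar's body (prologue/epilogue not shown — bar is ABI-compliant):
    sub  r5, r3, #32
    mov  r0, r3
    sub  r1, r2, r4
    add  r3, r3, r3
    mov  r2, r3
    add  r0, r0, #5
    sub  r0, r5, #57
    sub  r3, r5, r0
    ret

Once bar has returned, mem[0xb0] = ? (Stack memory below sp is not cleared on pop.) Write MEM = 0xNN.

MEM = 0x2b

prologue: push r0 -> mem[0xb1]=0xdd, sp=0xb1
prologue: push r3 -> mem[0xb0]=0x2b, sp=0xb0
prologue: push r5 -> mem[0xaf]=0xca, sp=0xaf
body[0] sub  r5, r3, #32 -> r5=0x0b
body[1] mov  r0, r3 -> r0=0x2b
body[2] sub  r1, r2, r4 -> r1=0x03
body[3] add  r3, r3, r3 -> r3=0x56
body[4] mov  r2, r3 -> r2=0x56
body[5] add  r0, r0, #5 -> r0=0x30
body[6] sub  r0, r5, #57 -> r0=0xd2
body[7] sub  r3, r5, r0 -> r3=0x39
epilogue: pop r5=0xca, sp=0xb0
epilogue: pop r3=0x2b, sp=0xb1
epilogue: pop r0=0xdd, sp=0xb2
prologue pushed ['r0', 'r3', 'r5'] at ['0xb1', '0xb0', '0xaf']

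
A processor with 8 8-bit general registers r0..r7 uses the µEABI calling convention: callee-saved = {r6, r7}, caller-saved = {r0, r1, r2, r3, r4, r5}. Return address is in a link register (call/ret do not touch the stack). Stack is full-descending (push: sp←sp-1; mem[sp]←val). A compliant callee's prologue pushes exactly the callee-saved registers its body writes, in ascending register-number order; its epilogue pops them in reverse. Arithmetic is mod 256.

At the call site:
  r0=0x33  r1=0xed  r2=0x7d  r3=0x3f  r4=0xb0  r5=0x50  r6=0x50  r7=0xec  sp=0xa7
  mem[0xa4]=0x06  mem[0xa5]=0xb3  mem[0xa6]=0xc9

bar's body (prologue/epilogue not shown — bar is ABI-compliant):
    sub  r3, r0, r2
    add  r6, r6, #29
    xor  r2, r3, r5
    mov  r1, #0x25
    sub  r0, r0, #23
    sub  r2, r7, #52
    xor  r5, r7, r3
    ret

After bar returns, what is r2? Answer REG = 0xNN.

REG = 0xb8

prologue: push r6 -> mem[0xa6]=0x50, sp=0xa6
body[0] sub  r3, r0, r2 -> r3=0xb6
body[1] add  r6, r6, #29 -> r6=0x6d
body[2] xor  r2, r3, r5 -> r2=0xe6
body[3] mov  r1, #0x25 -> r1=0x25
body[4] sub  r0, r0, #23 -> r0=0x1c
body[5] sub  r2, r7, #52 -> r2=0xb8
body[6] xor  r5, r7, r3 -> r5=0x5a
epilogue: pop r6=0x50, sp=0xa7
r2 is caller-saved -> body value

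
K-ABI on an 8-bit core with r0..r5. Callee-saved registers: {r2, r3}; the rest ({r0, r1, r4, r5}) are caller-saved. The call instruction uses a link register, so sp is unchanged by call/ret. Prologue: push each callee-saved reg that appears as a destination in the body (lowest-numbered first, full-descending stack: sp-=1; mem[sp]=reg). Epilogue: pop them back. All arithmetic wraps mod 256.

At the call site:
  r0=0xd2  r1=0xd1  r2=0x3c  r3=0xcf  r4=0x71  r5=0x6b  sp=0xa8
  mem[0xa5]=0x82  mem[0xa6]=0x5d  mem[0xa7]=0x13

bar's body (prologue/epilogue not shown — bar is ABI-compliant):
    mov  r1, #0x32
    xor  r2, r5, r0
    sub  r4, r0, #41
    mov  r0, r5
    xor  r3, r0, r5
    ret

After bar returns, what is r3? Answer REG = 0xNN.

REG = 0xcf

prologue: push r2 -> mem[0xa7]=0x3c, sp=0xa7
prologue: push r3 -> mem[0xa6]=0xcf, sp=0xa6
body[0] mov  r1, #0x32 -> r1=0x32
body[1] xor  r2, r5, r0 -> r2=0xb9
body[2] sub  r4, r0, #41 -> r4=0xa9
body[3] mov  r0, r5 -> r0=0x6b
body[4] xor  r3, r0, r5 -> r3=0x00
epilogue: pop r3=0xcf, sp=0xa7
epilogue: pop r2=0x3c, sp=0xa8
r3 is callee-saved -> restored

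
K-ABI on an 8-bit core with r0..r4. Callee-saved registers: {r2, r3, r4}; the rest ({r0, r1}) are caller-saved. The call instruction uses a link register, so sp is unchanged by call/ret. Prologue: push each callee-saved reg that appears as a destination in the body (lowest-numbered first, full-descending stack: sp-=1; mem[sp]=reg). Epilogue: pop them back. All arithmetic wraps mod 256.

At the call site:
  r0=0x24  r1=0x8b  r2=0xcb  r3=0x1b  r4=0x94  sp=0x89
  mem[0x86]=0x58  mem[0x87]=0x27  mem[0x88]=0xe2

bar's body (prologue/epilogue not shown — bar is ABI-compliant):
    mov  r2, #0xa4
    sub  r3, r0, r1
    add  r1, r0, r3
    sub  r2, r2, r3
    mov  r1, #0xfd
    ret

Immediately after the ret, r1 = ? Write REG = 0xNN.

prologue: push r2 → mem[0x88]=0xcb, sp=0x88
prologue: push r3 → mem[0x87]=0x1b, sp=0x87
body[0] mov  r2, #0xa4 → r2=0xa4
body[1] sub  r3, r0, r1 → r3=0x99
body[2] add  r1, r0, r3 → r1=0xbd
body[3] sub  r2, r2, r3 → r2=0x0b
body[4] mov  r1, #0xfd → r1=0xfd
epilogue: pop r3=0x1b, sp=0x88
epilogue: pop r2=0xcb, sp=0x89
r1 is caller-saved → body value

REG = 0xfd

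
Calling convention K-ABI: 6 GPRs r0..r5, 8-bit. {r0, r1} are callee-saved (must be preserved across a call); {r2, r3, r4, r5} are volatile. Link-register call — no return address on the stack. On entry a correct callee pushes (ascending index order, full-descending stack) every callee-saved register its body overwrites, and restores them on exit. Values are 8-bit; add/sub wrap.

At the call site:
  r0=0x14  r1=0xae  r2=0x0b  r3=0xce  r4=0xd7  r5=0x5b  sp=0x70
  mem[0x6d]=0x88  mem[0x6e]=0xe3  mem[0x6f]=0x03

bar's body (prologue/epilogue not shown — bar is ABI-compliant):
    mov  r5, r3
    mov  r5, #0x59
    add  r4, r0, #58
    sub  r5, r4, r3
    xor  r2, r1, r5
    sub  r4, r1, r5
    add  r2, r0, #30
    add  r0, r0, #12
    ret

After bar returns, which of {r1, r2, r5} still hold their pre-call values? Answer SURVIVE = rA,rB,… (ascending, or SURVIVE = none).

SURVIVE = r1

prologue: push r0 → mem[0x6f]=0x14, sp=0x6f
body[0] mov  r5, r3 → r5=0xce
body[1] mov  r5, #0x59 → r5=0x59
body[2] add  r4, r0, #58 → r4=0x4e
body[3] sub  r5, r4, r3 → r5=0x80
body[4] xor  r2, r1, r5 → r2=0x2e
body[5] sub  r4, r1, r5 → r4=0x2e
body[6] add  r2, r0, #30 → r2=0x32
body[7] add  r0, r0, #12 → r0=0x20
epilogue: pop r0=0x14, sp=0x70
r1: callee-saved, written=False
r2: caller-saved, written=True
r5: caller-saved, written=True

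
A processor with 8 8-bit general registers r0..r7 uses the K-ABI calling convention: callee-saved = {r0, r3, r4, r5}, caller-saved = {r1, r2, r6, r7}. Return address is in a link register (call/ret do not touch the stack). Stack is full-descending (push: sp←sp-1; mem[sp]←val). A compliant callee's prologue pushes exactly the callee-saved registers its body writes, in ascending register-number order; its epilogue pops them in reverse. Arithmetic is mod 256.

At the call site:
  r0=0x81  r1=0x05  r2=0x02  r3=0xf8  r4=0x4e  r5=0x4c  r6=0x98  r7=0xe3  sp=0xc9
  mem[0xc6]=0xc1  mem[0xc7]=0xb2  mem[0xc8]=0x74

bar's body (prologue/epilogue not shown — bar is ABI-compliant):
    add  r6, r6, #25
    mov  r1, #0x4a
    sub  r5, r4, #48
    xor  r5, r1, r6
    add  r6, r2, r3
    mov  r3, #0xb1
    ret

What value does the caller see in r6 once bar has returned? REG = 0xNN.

REG = 0xfa

prologue: push r3 -> mem[0xc8]=0xf8, sp=0xc8
prologue: push r5 -> mem[0xc7]=0x4c, sp=0xc7
body[0] add  r6, r6, #25 -> r6=0xb1
body[1] mov  r1, #0x4a -> r1=0x4a
body[2] sub  r5, r4, #48 -> r5=0x1e
body[3] xor  r5, r1, r6 -> r5=0xfb
body[4] add  r6, r2, r3 -> r6=0xfa
body[5] mov  r3, #0xb1 -> r3=0xb1
epilogue: pop r5=0x4c, sp=0xc8
epilogue: pop r3=0xf8, sp=0xc9
r6 is caller-saved -> body value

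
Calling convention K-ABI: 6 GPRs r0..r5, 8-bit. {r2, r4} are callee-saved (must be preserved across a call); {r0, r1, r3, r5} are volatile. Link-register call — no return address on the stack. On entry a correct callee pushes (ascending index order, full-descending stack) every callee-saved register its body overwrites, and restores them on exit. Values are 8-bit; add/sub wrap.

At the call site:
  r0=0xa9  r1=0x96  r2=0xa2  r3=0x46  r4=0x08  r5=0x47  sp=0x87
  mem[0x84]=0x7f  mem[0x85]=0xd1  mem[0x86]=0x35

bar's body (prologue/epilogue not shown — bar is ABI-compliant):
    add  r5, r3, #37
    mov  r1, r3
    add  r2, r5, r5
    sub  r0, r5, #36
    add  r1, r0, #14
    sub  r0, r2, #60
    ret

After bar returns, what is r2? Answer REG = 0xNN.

REG = 0xa2

prologue: push r2 → mem[0x86]=0xa2, sp=0x86
body[0] add  r5, r3, #37 → r5=0x6b
body[1] mov  r1, r3 → r1=0x46
body[2] add  r2, r5, r5 → r2=0xd6
body[3] sub  r0, r5, #36 → r0=0x47
body[4] add  r1, r0, #14 → r1=0x55
body[5] sub  r0, r2, #60 → r0=0x9a
epilogue: pop r2=0xa2, sp=0x87
r2 is callee-saved → restored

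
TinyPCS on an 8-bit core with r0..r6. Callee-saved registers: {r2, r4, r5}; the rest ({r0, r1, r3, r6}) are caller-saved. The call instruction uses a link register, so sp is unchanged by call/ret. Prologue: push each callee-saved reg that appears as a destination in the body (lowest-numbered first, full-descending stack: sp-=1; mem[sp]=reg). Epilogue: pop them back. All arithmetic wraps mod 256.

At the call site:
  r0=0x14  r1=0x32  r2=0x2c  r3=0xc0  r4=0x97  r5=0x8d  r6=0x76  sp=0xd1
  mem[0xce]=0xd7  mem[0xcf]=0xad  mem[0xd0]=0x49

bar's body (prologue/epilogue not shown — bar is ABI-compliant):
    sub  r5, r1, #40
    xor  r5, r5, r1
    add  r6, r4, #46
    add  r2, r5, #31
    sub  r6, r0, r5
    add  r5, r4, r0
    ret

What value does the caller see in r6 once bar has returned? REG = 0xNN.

REG = 0xdc

prologue: push r2 → mem[0xd0]=0x2c, sp=0xd0
prologue: push r5 → mem[0xcf]=0x8d, sp=0xcf
body[0] sub  r5, r1, #40 → r5=0x0a
body[1] xor  r5, r5, r1 → r5=0x38
body[2] add  r6, r4, #46 → r6=0xc5
body[3] add  r2, r5, #31 → r2=0x57
body[4] sub  r6, r0, r5 → r6=0xdc
body[5] add  r5, r4, r0 → r5=0xab
epilogue: pop r5=0x8d, sp=0xd0
epilogue: pop r2=0x2c, sp=0xd1
r6 is caller-saved → body value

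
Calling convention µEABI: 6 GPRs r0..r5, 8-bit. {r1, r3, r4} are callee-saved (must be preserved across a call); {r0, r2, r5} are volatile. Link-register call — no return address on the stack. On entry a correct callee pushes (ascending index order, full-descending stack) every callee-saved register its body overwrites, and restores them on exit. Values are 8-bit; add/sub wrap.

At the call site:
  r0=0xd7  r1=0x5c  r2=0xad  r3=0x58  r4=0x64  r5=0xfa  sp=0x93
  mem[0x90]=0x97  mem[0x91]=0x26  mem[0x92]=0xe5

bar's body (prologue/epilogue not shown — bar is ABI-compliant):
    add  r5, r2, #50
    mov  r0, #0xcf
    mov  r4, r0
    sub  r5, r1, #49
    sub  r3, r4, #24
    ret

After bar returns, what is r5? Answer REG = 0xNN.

prologue: push r3 → mem[0x92]=0x58, sp=0x92
prologue: push r4 → mem[0x91]=0x64, sp=0x91
body[0] add  r5, r2, #50 → r5=0xdf
body[1] mov  r0, #0xcf → r0=0xcf
body[2] mov  r4, r0 → r4=0xcf
body[3] sub  r5, r1, #49 → r5=0x2b
body[4] sub  r3, r4, #24 → r3=0xb7
epilogue: pop r4=0x64, sp=0x92
epilogue: pop r3=0x58, sp=0x93
r5 is caller-saved → body value

REG = 0x2b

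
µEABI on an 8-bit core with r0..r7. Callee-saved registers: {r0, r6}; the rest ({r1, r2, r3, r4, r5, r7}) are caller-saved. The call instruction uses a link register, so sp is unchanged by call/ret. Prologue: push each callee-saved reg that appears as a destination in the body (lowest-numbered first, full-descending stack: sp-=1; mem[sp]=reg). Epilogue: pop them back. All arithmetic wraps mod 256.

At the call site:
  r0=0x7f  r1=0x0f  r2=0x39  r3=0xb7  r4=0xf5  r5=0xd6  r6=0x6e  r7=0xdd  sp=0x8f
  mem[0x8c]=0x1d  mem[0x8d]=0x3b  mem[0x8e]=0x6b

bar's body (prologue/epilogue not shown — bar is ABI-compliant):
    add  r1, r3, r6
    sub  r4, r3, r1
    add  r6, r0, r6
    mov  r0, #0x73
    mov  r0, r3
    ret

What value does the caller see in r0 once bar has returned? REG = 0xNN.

prologue: push r0 -> mem[0x8e]=0x7f, sp=0x8e
prologue: push r6 -> mem[0x8d]=0x6e, sp=0x8d
body[0] add  r1, r3, r6 -> r1=0x25
body[1] sub  r4, r3, r1 -> r4=0x92
body[2] add  r6, r0, r6 -> r6=0xed
body[3] mov  r0, #0x73 -> r0=0x73
body[4] mov  r0, r3 -> r0=0xb7
epilogue: pop r6=0x6e, sp=0x8e
epilogue: pop r0=0x7f, sp=0x8f
r0 is callee-saved -> restored

REG = 0x7f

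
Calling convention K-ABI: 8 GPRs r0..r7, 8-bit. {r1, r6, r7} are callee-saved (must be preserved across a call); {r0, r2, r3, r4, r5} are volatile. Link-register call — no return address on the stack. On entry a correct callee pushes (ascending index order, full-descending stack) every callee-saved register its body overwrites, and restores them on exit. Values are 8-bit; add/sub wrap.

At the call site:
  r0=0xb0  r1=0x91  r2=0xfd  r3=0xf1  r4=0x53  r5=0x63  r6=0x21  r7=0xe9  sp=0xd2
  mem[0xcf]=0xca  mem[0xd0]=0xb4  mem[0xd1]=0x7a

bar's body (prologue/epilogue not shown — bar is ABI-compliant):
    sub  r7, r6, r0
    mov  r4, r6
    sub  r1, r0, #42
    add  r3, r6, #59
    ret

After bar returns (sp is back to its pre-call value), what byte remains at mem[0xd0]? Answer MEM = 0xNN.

MEM = 0xe9

prologue: push r1 -> mem[0xd1]=0x91, sp=0xd1
prologue: push r7 -> mem[0xd0]=0xe9, sp=0xd0
body[0] sub  r7, r6, r0 -> r7=0x71
body[1] mov  r4, r6 -> r4=0x21
body[2] sub  r1, r0, #42 -> r1=0x86
body[3] add  r3, r6, #59 -> r3=0x5c
epilogue: pop r7=0xe9, sp=0xd1
epilogue: pop r1=0x91, sp=0xd2
prologue pushed ['r1', 'r7'] at ['0xd1', '0xd0']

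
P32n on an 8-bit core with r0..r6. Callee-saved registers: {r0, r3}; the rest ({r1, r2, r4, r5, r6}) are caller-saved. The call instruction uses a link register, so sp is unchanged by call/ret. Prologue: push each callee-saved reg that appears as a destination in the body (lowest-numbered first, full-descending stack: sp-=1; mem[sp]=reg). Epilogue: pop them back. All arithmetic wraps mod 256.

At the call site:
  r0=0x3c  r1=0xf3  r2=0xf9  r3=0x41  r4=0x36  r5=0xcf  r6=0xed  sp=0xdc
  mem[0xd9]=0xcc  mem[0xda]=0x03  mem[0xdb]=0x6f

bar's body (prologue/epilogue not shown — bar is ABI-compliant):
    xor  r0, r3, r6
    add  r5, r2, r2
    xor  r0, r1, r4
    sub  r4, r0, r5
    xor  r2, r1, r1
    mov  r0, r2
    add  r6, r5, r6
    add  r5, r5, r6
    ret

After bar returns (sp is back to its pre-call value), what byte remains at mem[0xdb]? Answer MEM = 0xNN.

MEM = 0x3c

prologue: push r0 -> mem[0xdb]=0x3c, sp=0xdb
body[0] xor  r0, r3, r6 -> r0=0xac
body[1] add  r5, r2, r2 -> r5=0xf2
body[2] xor  r0, r1, r4 -> r0=0xc5
body[3] sub  r4, r0, r5 -> r4=0xd3
body[4] xor  r2, r1, r1 -> r2=0x00
body[5] mov  r0, r2 -> r0=0x00
body[6] add  r6, r5, r6 -> r6=0xdf
body[7] add  r5, r5, r6 -> r5=0xd1
epilogue: pop r0=0x3c, sp=0xdc
prologue pushed ['r0'] at ['0xdb']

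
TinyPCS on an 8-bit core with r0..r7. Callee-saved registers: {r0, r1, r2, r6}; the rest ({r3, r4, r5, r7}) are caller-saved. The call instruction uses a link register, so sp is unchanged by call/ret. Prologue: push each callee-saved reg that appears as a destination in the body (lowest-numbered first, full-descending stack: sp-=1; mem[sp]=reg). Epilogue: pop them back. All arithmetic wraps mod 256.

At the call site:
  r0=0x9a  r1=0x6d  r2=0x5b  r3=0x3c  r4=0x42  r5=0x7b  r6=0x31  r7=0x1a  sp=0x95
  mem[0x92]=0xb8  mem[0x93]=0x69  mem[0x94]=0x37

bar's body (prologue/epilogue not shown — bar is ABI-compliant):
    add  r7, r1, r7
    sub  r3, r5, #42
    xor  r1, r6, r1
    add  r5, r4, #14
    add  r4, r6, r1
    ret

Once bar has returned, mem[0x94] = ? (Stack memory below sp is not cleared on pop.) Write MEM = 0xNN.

prologue: push r1 -> mem[0x94]=0x6d, sp=0x94
body[0] add  r7, r1, r7 -> r7=0x87
body[1] sub  r3, r5, #42 -> r3=0x51
body[2] xor  r1, r6, r1 -> r1=0x5c
body[3] add  r5, r4, #14 -> r5=0x50
body[4] add  r4, r6, r1 -> r4=0x8d
epilogue: pop r1=0x6d, sp=0x95
prologue pushed ['r1'] at ['0x94']

MEM = 0x6d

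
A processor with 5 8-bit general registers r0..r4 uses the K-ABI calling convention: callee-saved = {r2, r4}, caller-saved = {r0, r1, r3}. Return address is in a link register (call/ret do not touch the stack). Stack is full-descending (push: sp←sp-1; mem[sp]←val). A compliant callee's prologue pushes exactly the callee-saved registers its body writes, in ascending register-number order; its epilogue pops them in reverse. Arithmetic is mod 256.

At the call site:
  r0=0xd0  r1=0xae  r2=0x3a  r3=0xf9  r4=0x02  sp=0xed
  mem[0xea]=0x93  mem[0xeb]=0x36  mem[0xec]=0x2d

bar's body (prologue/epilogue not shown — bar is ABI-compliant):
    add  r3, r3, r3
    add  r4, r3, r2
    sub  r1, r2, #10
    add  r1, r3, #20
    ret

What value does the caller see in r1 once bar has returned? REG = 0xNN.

REG = 0x06

prologue: push r4 -> mem[0xec]=0x02, sp=0xec
body[0] add  r3, r3, r3 -> r3=0xf2
body[1] add  r4, r3, r2 -> r4=0x2c
body[2] sub  r1, r2, #10 -> r1=0x30
body[3] add  r1, r3, #20 -> r1=0x06
epilogue: pop r4=0x02, sp=0xed
r1 is caller-saved -> body value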